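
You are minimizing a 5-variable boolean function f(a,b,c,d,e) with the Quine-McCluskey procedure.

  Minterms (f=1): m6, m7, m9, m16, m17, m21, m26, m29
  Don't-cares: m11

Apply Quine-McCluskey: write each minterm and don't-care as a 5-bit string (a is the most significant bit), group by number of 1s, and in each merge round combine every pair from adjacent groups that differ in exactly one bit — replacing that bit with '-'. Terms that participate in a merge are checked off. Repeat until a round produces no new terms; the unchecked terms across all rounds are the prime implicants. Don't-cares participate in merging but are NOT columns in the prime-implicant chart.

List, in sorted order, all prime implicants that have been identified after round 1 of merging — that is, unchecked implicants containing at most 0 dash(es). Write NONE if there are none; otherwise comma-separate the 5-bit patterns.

11010

[col 0] 00110*, 00111*, 01001*, 01011*, 10000*, 10001*, 10101*, 11010, 11101*
[col 1] 0011-, 010-1, 1-101, 10-01, 1000-
Prime implicants: 0011-, 010-1, 1-101, 10-01, 1000-, 11010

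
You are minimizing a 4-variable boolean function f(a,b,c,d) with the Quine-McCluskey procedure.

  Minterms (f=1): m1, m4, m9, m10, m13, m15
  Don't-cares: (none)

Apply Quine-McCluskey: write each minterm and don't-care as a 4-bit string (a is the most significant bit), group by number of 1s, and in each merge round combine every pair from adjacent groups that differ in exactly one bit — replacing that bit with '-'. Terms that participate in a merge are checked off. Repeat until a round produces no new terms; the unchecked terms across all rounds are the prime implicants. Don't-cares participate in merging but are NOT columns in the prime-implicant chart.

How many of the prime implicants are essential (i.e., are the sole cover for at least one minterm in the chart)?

Round 0: 0001✓ 0100 1001✓ 1010 1101✓ 1111✓
Round 1: -001 1-01 11-1
PIs = {-001, 0100, 1-01, 1010, 11-1}
Coverage chart:
  m1: -001 ←essential
  m4: 0100 ←essential
  m9: -001,1-01
  m10: 1010 ←essential
  m13: 1-01,11-1
  m15: 11-1 ←essential
Essential: -001, 0100, 1010, 11-1

4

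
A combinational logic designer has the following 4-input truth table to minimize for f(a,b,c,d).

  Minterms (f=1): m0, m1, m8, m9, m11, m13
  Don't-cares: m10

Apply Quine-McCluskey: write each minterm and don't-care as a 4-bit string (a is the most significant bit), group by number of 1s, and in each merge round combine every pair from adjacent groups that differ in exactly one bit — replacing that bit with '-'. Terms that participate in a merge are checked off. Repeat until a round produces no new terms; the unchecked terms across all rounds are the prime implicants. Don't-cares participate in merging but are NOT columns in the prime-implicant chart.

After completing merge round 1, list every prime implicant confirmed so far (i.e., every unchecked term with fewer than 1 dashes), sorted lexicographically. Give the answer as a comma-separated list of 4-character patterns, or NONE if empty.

Round 0: 0000✓ 0001✓ 1000✓ 1001✓ 1010✓ 1011✓ 1101✓
Round 1: -000✓ -001✓ 000-✓ 1-01 10-0✓ 10-1✓ 100-✓ 101-✓
Round 2: -00- 10--
PIs = {-00-, 1-01, 10--}

NONE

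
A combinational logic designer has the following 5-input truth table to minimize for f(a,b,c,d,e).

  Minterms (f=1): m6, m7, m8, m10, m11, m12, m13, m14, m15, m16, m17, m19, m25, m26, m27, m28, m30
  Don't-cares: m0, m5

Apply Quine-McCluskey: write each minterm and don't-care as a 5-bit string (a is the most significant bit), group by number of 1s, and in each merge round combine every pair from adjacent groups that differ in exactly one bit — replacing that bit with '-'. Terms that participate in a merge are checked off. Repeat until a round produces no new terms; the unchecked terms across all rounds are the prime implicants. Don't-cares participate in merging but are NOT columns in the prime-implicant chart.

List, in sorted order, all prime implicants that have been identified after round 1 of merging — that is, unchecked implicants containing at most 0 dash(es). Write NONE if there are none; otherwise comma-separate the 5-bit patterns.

NONE

size-2^0 implicants → 00000(✓)  00101(✓)  00110(✓)  00111(✓)  01000(✓)  01010(✓)  01011(✓)  01100(✓)  01101(✓)  01110(✓)  01111(✓)  10000(✓)  10001(✓)  10011(✓)  11001(✓)  11010(✓)  11011(✓)  11100(✓)  11110(✓)
size-2^1 implicants → -0000  -1010(✓)  -1011(✓)  -1100(✓)  -1110(✓)  0-000  0-101(✓)  0-110(✓)  0-111(✓)  001-1(✓)  0011-(✓)  01-00(✓)  01-10(✓)  01-11(✓)  010-0(✓)  0101-(✓)  011-0(✓)  011-1(✓)  0110-(✓)  0111-(✓)  1-001(✓)  1-011(✓)  100-1(✓)  1000-  11-10(✓)  110-1(✓)  1101-(✓)  111-0(✓)
size-2^2 implicants → -1-10  -101-  -11-0  0-1-1  0-11-  01--0  01-1-  011--  1-0-1
Unchecked terms (primes): -0000, -1-10, -101-, -11-0, 0-000, 0-1-1, 0-11-, 01--0, 01-1-, 011--, 1-0-1, 1000-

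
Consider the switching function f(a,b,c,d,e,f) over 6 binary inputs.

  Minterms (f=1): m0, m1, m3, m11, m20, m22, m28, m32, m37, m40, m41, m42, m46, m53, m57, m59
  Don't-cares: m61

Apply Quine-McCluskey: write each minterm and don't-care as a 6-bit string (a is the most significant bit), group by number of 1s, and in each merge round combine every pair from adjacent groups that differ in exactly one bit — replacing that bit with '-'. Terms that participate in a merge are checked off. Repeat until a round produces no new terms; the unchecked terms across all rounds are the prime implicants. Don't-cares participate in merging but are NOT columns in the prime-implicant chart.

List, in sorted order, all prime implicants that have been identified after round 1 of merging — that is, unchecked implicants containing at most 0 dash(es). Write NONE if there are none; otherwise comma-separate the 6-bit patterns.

NONE

Round 0: 000000✓ 000001✓ 000011✓ 001011✓ 010100✓ 010110✓ 011100✓ 100000✓ 100101✓ 101000✓ 101001✓ 101010✓ 101110✓ 110101✓ 111001✓ 111011✓ 111101✓
Round 1: -00000 00-011 0000-1 00000- 01-100 0101-0 1-0101 1-1001 10-000 101-10 1010-0 10100- 11-101 111-01 1110-1
PIs = {-00000, 00-011, 0000-1, 00000-, 01-100, 0101-0, 1-0101, 1-1001, 10-000, 101-10, 1010-0, 10100-, 11-101, 111-01, 1110-1}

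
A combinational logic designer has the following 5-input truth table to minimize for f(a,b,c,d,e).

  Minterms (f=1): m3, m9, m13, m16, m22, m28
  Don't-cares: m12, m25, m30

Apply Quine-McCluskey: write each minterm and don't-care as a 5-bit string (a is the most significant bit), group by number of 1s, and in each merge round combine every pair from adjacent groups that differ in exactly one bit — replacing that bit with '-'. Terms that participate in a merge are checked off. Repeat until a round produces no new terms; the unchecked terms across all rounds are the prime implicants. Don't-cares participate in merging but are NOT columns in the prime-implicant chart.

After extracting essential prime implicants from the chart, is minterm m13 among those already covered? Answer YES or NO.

Round 0: 00011 01001✓ 01100✓ 01101✓ 10000 10110✓ 11001✓ 11100✓ 11110✓
Round 1: -1001 -1100 01-01 0110- 1-110 111-0
PIs = {-1001, -1100, 00011, 01-01, 0110-, 1-110, 10000, 111-0}
Coverage chart:
  m3: 00011 ←essential
  m9: -1001,01-01
  m13: 01-01,0110-
  m16: 10000 ←essential
  m22: 1-110 ←essential
  m28: -1100,111-0
Essential: 00011, 1-110, 10000

NO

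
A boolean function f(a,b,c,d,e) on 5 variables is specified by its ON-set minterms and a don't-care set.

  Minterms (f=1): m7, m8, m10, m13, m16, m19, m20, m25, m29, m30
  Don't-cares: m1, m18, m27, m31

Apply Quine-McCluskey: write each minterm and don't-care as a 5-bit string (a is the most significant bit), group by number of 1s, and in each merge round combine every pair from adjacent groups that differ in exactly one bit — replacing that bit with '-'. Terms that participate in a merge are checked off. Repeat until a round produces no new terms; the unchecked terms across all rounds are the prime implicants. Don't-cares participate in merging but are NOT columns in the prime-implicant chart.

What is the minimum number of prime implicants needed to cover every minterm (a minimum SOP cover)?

[col 0] 00001, 00111, 01000*, 01010*, 01101*, 10000*, 10010*, 10011*, 10100*, 11001*, 11011*, 11101*, 11110*, 11111*
[col 1] -1101, 010-0, 1-011, 10-00, 100-0, 1001-, 11-01*, 11-11*, 110-1*, 111-1*, 1111-
[col 2] 11--1
Prime implicants: -1101, 00001, 00111, 010-0, 1-011, 10-00, 100-0, 1001-, 11--1, 1111-
PI chart (minterm → PIs covering it):
  7 | 00111  (sole → essential)
  8 | 010-0  (sole → essential)
  10 | 010-0  (sole → essential)
  13 | -1101  (sole → essential)
  16 | 10-00,100-0
  19 | 1-011,1001-
  20 | 10-00  (sole → essential)
  25 | 11--1  (sole → essential)
  29 | -1101,11--1
  30 | 1111-  (sole → essential)
Essential prime implicants: -1101, 00111, 010-0, 10-00, 11--1, 1111-
Petrick residual → 1-011
Minimum SOP uses 7 PIs: bcd'e + a'b'cde + a'bc'e' + ac'de + ab'd'e' + abe + abcd

7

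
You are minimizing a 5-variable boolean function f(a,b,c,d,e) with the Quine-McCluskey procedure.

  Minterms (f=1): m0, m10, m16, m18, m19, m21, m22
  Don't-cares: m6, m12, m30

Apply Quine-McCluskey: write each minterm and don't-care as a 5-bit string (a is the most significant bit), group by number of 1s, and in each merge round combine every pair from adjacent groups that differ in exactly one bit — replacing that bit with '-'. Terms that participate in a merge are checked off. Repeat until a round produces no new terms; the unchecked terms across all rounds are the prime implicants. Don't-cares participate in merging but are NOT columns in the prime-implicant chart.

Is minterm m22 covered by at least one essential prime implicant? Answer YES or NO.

size-2^0 implicants → 00000(✓)  00110(✓)  01010  01100  10000(✓)  10010(✓)  10011(✓)  10101  10110(✓)  11110(✓)
size-2^1 implicants → -0000  -0110  1-110  10-10  100-0  1001-
Unchecked terms (primes): -0000, -0110, 01010, 01100, 1-110, 10-10, 100-0, 1001-, 10101
Minterm coverage:
  m0 ⊆ -0000 [E]
  m10 ⊆ 01010 [E]
  m16 ⊆ -0000,100-0
  m18 ⊆ 10-10,100-0,1001-
  m19 ⊆ 1001- [E]
  m21 ⊆ 10101 [E]
  m22 ⊆ -0110,1-110,10-10
E = {-0000, 01010, 1001-, 10101}

NO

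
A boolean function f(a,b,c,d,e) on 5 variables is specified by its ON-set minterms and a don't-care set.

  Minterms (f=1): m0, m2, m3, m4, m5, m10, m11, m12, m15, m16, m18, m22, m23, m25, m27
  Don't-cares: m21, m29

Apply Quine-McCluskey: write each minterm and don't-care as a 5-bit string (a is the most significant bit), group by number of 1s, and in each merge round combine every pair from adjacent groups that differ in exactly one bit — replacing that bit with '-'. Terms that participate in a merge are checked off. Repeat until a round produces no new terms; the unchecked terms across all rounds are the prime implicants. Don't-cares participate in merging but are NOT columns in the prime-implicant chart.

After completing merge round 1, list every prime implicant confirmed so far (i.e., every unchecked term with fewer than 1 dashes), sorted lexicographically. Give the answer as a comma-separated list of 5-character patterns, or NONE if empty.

NONE

Round 0: 00000✓ 00010✓ 00011✓ 00100✓ 00101✓ 01010✓ 01011✓ 01100✓ 01111✓ 10000✓ 10010✓ 10101✓ 10110✓ 10111✓ 11001✓ 11011✓ 11101✓
Round 1: -0000✓ -0010✓ -0101 -1011 0-010✓ 0-011✓ 0-100 00-00 000-0✓ 0001-✓ 0010- 01-11 0101-✓ 1-101 10-10 100-0✓ 101-1 1011- 11-01 110-1
Round 2: -00-0 0-01-
PIs = {-00-0, -0101, -1011, 0-01-, 0-100, 00-00, 0010-, 01-11, 1-101, 10-10, 101-1, 1011-, 11-01, 110-1}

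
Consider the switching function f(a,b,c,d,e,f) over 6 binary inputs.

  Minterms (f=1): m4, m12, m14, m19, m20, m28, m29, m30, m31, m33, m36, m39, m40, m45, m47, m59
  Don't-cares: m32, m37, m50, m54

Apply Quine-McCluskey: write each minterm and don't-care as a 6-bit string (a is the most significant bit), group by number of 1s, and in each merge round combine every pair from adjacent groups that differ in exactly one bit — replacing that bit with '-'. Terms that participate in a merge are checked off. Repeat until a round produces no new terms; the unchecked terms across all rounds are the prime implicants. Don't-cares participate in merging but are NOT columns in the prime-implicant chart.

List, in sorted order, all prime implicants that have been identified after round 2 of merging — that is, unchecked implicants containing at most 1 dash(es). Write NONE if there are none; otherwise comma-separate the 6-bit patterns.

[col 0] 000100*, 001100*, 001110*, 010011, 010100*, 011100*, 011101*, 011110*, 011111*, 100000*, 100001*, 100100*, 100101*, 100111*, 101000*, 101101*, 101111*, 110010*, 110110*, 111011
[col 1] -00100, 0-0100*, 0-1100*, 0-1110*, 00-100*, 0011-0*, 01-100*, 0111-0*, 0111-1*, 01110-*, 01111-*, 10-000, 10-101*, 10-111*, 100-00*, 100-01*, 10000-*, 1001-1*, 10010-*, 1011-1*, 110-10
[col 2] 0--100, 0-11-0, 0111--, 10-1-1, 100-0-
Prime implicants: -00100, 0--100, 0-11-0, 010011, 0111--, 10-000, 10-1-1, 100-0-, 110-10, 111011

-00100, 010011, 10-000, 110-10, 111011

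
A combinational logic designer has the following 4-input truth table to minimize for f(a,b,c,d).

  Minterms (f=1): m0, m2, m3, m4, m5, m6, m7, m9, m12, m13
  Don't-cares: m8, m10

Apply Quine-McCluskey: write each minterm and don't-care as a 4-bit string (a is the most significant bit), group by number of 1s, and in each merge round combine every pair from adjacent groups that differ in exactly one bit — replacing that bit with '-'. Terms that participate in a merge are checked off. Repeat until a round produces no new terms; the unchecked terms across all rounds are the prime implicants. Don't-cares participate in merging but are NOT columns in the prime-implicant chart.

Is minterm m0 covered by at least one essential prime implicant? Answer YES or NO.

[col 0] 0000*, 0010*, 0011*, 0100*, 0101*, 0110*, 0111*, 1000*, 1001*, 1010*, 1100*, 1101*
[col 1] -000*, -010*, -100*, -101*, 0-00*, 0-10*, 0-11*, 00-0*, 001-*, 01-0*, 01-1*, 010-*, 011-*, 1-00*, 1-01*, 10-0*, 100-*, 110-*
[col 2] --00, -0-0, -10-, 0--0, 0-1-, 01--, 1-0-
Prime implicants: --00, -0-0, -10-, 0--0, 0-1-, 01--, 1-0-
PI chart (minterm → PIs covering it):
  0 | --00,-0-0,0--0
  2 | -0-0,0--0,0-1-
  3 | 0-1-  (sole → essential)
  4 | --00,-10-,0--0,01--
  5 | -10-,01--
  6 | 0--0,0-1-,01--
  7 | 0-1-,01--
  9 | 1-0-  (sole → essential)
  12 | --00,-10-,1-0-
  13 | -10-,1-0-
Essential prime implicants: 0-1-, 1-0-

NO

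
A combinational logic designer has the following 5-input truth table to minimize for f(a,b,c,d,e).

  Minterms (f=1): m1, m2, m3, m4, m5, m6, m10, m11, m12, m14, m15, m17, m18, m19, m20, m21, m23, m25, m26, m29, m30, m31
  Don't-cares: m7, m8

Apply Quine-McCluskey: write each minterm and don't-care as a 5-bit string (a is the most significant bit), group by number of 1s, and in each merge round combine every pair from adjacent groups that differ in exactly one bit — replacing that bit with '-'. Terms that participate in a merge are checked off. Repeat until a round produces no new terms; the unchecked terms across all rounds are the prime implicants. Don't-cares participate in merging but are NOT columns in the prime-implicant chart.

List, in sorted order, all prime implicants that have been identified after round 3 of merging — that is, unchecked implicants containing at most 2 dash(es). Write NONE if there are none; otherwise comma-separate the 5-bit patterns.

size-2^0 implicants → 00001(✓)  00010(✓)  00011(✓)  00100(✓)  00101(✓)  00110(✓)  00111(✓)  01000(✓)  01010(✓)  01011(✓)  01100(✓)  01110(✓)  01111(✓)  10001(✓)  10010(✓)  10011(✓)  10100(✓)  10101(✓)  10111(✓)  11001(✓)  11010(✓)  11101(✓)  11110(✓)  11111(✓)
size-2^1 implicants → -0001(✓)  -0010(✓)  -0011(✓)  -0100(✓)  -0101(✓)  -0111(✓)  -1010(✓)  -1110(✓)  -1111(✓)  0-010(✓)  0-011(✓)  0-100(✓)  0-110(✓)  0-111(✓)  00-01(✓)  00-10(✓)  00-11(✓)  000-1(✓)  0001-(✓)  001-0(✓)  001-1(✓)  0010-(✓)  0011-(✓)  01-00(✓)  01-10(✓)  01-11(✓)  010-0(✓)  0101-(✓)  011-0(✓)  0111-(✓)  1-001(✓)  1-010(✓)  1-101(✓)  1-111(✓)  10-01(✓)  10-11(✓)  100-1(✓)  1001-(✓)  101-1(✓)  1010-(✓)  11-01(✓)  11-10(✓)  111-1(✓)  1111-(✓)
size-2^2 implicants → --010  --111  -0-01(✓)  -0-11(✓)  -00-1(✓)  -001-  -01-1(✓)  -010-  -1-10  -111-  0--10(✓)  0--11(✓)  0-01-(✓)  0-1-0  0-11-(✓)  00--1(✓)  00-1-(✓)  001--  01--0  01-1-(✓)  1--01  1-1-1  10--1(✓)
size-2^3 implicants → -0--1  0--1-
Unchecked terms (primes): --010, --111, -0--1, -001-, -010-, -1-10, -111-, 0--1-, 0-1-0, 001--, 01--0, 1--01, 1-1-1

--010, --111, -001-, -010-, -1-10, -111-, 0-1-0, 001--, 01--0, 1--01, 1-1-1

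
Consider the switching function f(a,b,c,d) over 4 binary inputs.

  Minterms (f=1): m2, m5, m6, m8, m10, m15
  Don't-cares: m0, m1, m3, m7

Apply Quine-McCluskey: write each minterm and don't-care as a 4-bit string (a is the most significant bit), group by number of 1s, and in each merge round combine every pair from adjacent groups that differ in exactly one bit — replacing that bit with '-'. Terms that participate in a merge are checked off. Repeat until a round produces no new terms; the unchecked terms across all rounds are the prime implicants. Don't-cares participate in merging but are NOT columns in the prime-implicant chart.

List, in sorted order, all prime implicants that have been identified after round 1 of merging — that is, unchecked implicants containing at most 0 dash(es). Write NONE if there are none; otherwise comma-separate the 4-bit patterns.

NONE

Round 0: 0000✓ 0001✓ 0010✓ 0011✓ 0101✓ 0110✓ 0111✓ 1000✓ 1010✓ 1111✓
Round 1: -000✓ -010✓ -111 0-01✓ 0-10✓ 0-11✓ 00-0✓ 00-1✓ 000-✓ 001-✓ 01-1✓ 011-✓ 10-0✓
Round 2: -0-0 0--1 0-1- 00--
PIs = {-0-0, -111, 0--1, 0-1-, 00--}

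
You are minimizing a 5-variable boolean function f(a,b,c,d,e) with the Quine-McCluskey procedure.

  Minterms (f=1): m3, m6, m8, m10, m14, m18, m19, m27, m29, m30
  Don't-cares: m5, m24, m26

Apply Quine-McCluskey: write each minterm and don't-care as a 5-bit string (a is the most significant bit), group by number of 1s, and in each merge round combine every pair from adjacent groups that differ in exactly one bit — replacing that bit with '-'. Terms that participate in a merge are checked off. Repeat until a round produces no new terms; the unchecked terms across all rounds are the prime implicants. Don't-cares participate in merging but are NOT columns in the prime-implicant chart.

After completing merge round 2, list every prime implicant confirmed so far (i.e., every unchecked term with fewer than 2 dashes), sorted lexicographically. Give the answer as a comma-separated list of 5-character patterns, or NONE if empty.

size-2^0 implicants → 00011(✓)  00101  00110(✓)  01000(✓)  01010(✓)  01110(✓)  10010(✓)  10011(✓)  11000(✓)  11010(✓)  11011(✓)  11101  11110(✓)
size-2^1 implicants → -0011  -1000(✓)  -1010(✓)  -1110(✓)  0-110  01-10(✓)  010-0(✓)  1-010(✓)  1-011(✓)  1001-(✓)  11-10(✓)  110-0(✓)  1101-(✓)
size-2^2 implicants → -1-10  -10-0  1-01-
Unchecked terms (primes): -0011, -1-10, -10-0, 0-110, 00101, 1-01-, 11101

-0011, 0-110, 00101, 11101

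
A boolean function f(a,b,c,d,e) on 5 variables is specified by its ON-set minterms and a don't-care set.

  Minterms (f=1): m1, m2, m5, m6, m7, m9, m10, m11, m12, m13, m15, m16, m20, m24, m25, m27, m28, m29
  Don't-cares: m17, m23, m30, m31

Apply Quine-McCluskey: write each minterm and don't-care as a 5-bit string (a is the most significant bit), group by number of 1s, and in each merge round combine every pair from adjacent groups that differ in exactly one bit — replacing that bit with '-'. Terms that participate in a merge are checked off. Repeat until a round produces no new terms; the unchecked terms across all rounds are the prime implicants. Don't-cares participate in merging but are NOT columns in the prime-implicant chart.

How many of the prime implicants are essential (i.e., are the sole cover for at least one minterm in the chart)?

Round 0: 00001✓ 00010✓ 00101✓ 00110✓ 00111✓ 01001✓ 01010✓ 01011✓ 01100✓ 01101✓ 01111✓ 10000✓ 10001✓ 10100✓ 10111✓ 11000✓ 11001✓ 11011✓ 11100✓ 11101✓ 11110✓ 11111✓
Round 1: -0001✓ -0111✓ -1001✓ -1011✓ -1100✓ -1101✓ -1111✓ 0-001✓ 0-010 0-101✓ 0-111✓ 00-01✓ 00-10 001-1✓ 0011- 01-01✓ 01-11✓ 010-1✓ 0101- 011-1✓ 0110-✓ 1-000✓ 1-001✓ 1-100✓ 1-111✓ 10-00✓ 1000-✓ 11-00✓ 11-01✓ 11-11✓ 110-1✓ 1100-✓ 111-0✓ 111-1✓ 1110-✓ 1111-✓
Round 2: --001 --111 -1-01✓ -1-11✓ -10-1✓ -11-1✓ -110- 0--01 0-1-1 01--1✓ 1--00 1-00- 11--1✓ 11-0- 111--
Round 3: -1--1
PIs = {--001, --111, -1--1, -110-, 0--01, 0-010, 0-1-1, 00-10, 0011-, 0101-, 1--00, 1-00-, 11-0-, 111--}
Coverage chart:
  m1: --001,0--01
  m2: 0-010,00-10
  m5: 0--01,0-1-1
  m6: 00-10,0011-
  m7: --111,0-1-1,0011-
  m9: --001,-1--1,0--01
  m10: 0-010,0101-
  m11: -1--1,0101-
  m12: -110- ←essential
  m13: -1--1,-110-,0--01,0-1-1
  m15: --111,-1--1,0-1-1
  m16: 1--00,1-00-
  m20: 1--00 ←essential
  m24: 1--00,1-00-,11-0-
  m25: --001,-1--1,1-00-,11-0-
  m27: -1--1 ←essential
  m28: -110-,1--00,11-0-,111--
  m29: -1--1,-110-,11-0-,111--
Essential: -1--1, -110-, 1--00

3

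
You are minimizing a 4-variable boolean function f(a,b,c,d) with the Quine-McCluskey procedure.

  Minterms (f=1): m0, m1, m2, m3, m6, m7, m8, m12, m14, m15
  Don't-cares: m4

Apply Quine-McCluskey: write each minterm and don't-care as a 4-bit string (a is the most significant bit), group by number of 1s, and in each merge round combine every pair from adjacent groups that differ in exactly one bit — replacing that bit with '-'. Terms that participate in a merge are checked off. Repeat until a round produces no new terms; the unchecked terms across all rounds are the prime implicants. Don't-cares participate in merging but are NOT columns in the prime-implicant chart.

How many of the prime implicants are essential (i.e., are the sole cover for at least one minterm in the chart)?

[col 0] 0000*, 0001*, 0010*, 0011*, 0100*, 0110*, 0111*, 1000*, 1100*, 1110*, 1111*
[col 1] -000*, -100*, -110*, -111*, 0-00*, 0-10*, 0-11*, 00-0*, 00-1*, 000-*, 001-*, 01-0*, 011-*, 1-00*, 11-0*, 111-*
[col 2] --00, -1-0, -11-, 0--0, 0-1-, 00--
Prime implicants: --00, -1-0, -11-, 0--0, 0-1-, 00--
PI chart (minterm → PIs covering it):
  0 | --00,0--0,00--
  1 | 00--  (sole → essential)
  2 | 0--0,0-1-,00--
  3 | 0-1-,00--
  6 | -1-0,-11-,0--0,0-1-
  7 | -11-,0-1-
  8 | --00  (sole → essential)
  12 | --00,-1-0
  14 | -1-0,-11-
  15 | -11-  (sole → essential)
Essential prime implicants: --00, -11-, 00--

3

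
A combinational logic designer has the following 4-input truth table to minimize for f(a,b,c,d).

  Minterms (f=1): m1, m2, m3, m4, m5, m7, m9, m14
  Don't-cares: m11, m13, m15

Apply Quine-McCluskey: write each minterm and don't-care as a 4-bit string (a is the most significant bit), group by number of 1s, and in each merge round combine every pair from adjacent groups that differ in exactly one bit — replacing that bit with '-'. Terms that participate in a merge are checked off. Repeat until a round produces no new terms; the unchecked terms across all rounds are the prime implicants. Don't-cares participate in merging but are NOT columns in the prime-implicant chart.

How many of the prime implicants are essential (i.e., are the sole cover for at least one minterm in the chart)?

4

size-2^0 implicants → 0001(✓)  0010(✓)  0011(✓)  0100(✓)  0101(✓)  0111(✓)  1001(✓)  1011(✓)  1101(✓)  1110(✓)  1111(✓)
size-2^1 implicants → -001(✓)  -011(✓)  -101(✓)  -111(✓)  0-01(✓)  0-11(✓)  00-1(✓)  001-  01-1(✓)  010-  1-01(✓)  1-11(✓)  10-1(✓)  11-1(✓)  111-
size-2^2 implicants → --01(✓)  --11(✓)  -0-1(✓)  -1-1(✓)  0--1(✓)  1--1(✓)
size-2^3 implicants → ---1
Unchecked terms (primes): ---1, 001-, 010-, 111-
Minterm coverage:
  m1 ⊆ ---1 [E]
  m2 ⊆ 001- [E]
  m3 ⊆ ---1,001-
  m4 ⊆ 010- [E]
  m5 ⊆ ---1,010-
  m7 ⊆ ---1 [E]
  m9 ⊆ ---1 [E]
  m14 ⊆ 111- [E]
E = {---1, 001-, 010-, 111-}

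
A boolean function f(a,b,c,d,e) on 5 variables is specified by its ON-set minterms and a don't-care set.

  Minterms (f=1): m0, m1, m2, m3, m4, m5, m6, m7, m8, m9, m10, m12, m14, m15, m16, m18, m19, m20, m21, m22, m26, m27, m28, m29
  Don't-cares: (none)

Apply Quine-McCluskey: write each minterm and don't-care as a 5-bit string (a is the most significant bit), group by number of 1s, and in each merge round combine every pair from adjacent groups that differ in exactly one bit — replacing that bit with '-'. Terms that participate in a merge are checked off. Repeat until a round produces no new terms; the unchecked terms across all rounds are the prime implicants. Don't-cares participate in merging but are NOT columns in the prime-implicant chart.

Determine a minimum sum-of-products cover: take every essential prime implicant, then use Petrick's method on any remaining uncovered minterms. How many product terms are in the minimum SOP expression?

7

Round 0: 00000✓ 00001✓ 00010✓ 00011✓ 00100✓ 00101✓ 00110✓ 00111✓ 01000✓ 01001✓ 01010✓ 01100✓ 01110✓ 01111✓ 10000✓ 10010✓ 10011✓ 10100✓ 10101✓ 10110✓ 11010✓ 11011✓ 11100✓ 11101✓
Round 1: -0000✓ -0010✓ -0011✓ -0100✓ -0101✓ -0110✓ -1010✓ -1100✓ 0-000✓ 0-001✓ 0-010✓ 0-100✓ 0-110✓ 0-111✓ 00-00✓ 00-01✓ 00-10✓ 00-11✓ 000-0✓ 000-1✓ 0000-✓ 0001-✓ 001-0✓ 001-1✓ 0010-✓ 0011-✓ 01-00✓ 01-10✓ 010-0✓ 0100-✓ 011-0✓ 0111-✓ 1-010✓ 1-011✓ 1-100✓ 1-101✓ 10-00✓ 10-10✓ 100-0✓ 1001-✓ 101-0✓ 1010-✓ 1101-✓ 1110-✓
Round 2: --010 --100 -0-00✓ -0-10✓ -00-0✓ -001- -01-0✓ -010- 0--00✓ 0--10✓ 0-0-0✓ 0-00- 0-1-0✓ 0-11- 00--0✓ 00--1✓ 00-0-✓ 00-1-✓ 000--✓ 001--✓ 01--0✓ 1-01- 1-10- 10--0✓
Round 3: -0--0 0---0 00---
PIs = {--010, --100, -0--0, -001-, -010-, 0---0, 0-00-, 0-11-, 00---, 1-01-, 1-10-}
Coverage chart:
  m0: -0--0,0---0,0-00-,00---
  m1: 0-00-,00---
  m2: --010,-0--0,-001-,0---0,00---
  m3: -001-,00---
  m4: --100,-0--0,-010-,0---0,00---
  m5: -010-,00---
  m6: -0--0,0---0,0-11-,00---
  m7: 0-11-,00---
  m8: 0---0,0-00-
  m9: 0-00- ←essential
  m10: --010,0---0
  m12: --100,0---0
  m14: 0---0,0-11-
  m15: 0-11- ←essential
  m16: -0--0 ←essential
  m18: --010,-0--0,-001-,1-01-
  m19: -001-,1-01-
  m20: --100,-0--0,-010-,1-10-
  m21: -010-,1-10-
  m22: -0--0 ←essential
  m26: --010,1-01-
  m27: 1-01- ←essential
  m28: --100,1-10-
  m29: 1-10- ←essential
Essential: -0--0, 0-00-, 0-11-, 1-01-, 1-10-
Petrick residual → 0---0, 00---
Min cover (7 terms): b'e' + a'e' + a'c'd' + a'cd + a'b' + ac'd + acd'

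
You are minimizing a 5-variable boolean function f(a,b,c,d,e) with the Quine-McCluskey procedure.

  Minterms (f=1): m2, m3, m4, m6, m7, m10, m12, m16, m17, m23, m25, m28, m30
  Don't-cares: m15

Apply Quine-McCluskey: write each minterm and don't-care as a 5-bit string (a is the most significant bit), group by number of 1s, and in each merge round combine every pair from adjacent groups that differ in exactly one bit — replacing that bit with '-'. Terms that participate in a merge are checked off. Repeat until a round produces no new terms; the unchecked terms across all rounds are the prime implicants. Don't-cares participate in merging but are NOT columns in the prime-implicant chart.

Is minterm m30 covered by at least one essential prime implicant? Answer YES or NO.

[col 0] 00010*, 00011*, 00100*, 00110*, 00111*, 01010*, 01100*, 01111*, 10000*, 10001*, 10111*, 11001*, 11100*, 11110*
[col 1] -0111, -1100, 0-010, 0-100, 0-111, 00-10*, 00-11*, 0001-*, 001-0, 0011-*, 1-001, 1000-, 111-0
[col 2] 00-1-
Prime implicants: -0111, -1100, 0-010, 0-100, 0-111, 00-1-, 001-0, 1-001, 1000-, 111-0
PI chart (minterm → PIs covering it):
  2 | 0-010,00-1-
  3 | 00-1-  (sole → essential)
  4 | 0-100,001-0
  6 | 00-1-,001-0
  7 | -0111,0-111,00-1-
  10 | 0-010  (sole → essential)
  12 | -1100,0-100
  16 | 1000-  (sole → essential)
  17 | 1-001,1000-
  23 | -0111  (sole → essential)
  25 | 1-001  (sole → essential)
  28 | -1100,111-0
  30 | 111-0  (sole → essential)
Essential prime implicants: -0111, 0-010, 00-1-, 1-001, 1000-, 111-0

YES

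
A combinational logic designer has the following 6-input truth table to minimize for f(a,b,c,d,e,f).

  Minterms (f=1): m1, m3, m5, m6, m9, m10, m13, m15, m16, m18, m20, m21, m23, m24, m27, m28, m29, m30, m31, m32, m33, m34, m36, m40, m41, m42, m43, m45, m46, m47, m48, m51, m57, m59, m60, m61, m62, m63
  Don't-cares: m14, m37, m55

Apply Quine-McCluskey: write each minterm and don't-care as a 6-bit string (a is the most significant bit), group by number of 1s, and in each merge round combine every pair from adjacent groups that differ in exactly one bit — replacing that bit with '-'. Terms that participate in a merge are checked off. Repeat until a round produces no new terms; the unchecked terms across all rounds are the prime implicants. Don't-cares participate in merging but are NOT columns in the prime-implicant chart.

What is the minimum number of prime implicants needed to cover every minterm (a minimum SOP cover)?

size-2^0 implicants → 000001(✓)  000011(✓)  000101(✓)  000110(✓)  001001(✓)  001010(✓)  001101(✓)  001110(✓)  001111(✓)  010000(✓)  010010(✓)  010100(✓)  010101(✓)  010111(✓)  011000(✓)  011011(✓)  011100(✓)  011101(✓)  011110(✓)  011111(✓)  100000(✓)  100001(✓)  100010(✓)  100100(✓)  100101(✓)  101000(✓)  101001(✓)  101010(✓)  101011(✓)  101101(✓)  101110(✓)  101111(✓)  110000(✓)  110011(✓)  110111(✓)  111001(✓)  111011(✓)  111100(✓)  111101(✓)  111110(✓)  111111(✓)
size-2^1 implicants → -00001(✓)  -00101(✓)  -01001(✓)  -01010(✓)  -01101(✓)  -01110(✓)  -01111(✓)  -10000  -10111(✓)  -11011(✓)  -11100(✓)  -11101(✓)  -11110(✓)  -11111(✓)  0-0101(✓)  0-1101(✓)  0-1110(✓)  0-1111(✓)  00-001(✓)  00-101(✓)  00-110  000-01(✓)  0000-1  001-01(✓)  001-10(✓)  0011-1(✓)  00111-(✓)  01-000(✓)  01-100(✓)  01-101(✓)  01-111(✓)  010-00(✓)  0100-0  0101-1(✓)  01010-(✓)  011-00(✓)  011-11(✓)  0111-0(✓)  0111-1(✓)  01110-(✓)  01111-(✓)  1-0000  1-1001(✓)  1-1011(✓)  1-1101(✓)  1-1110(✓)  1-1111(✓)  10-000(✓)  10-001(✓)  10-010(✓)  10-101(✓)  100-00(✓)  100-01(✓)  1000-0(✓)  10000-(✓)  10010-(✓)  101-01(✓)  101-10(✓)  101-11(✓)  1010-0(✓)  1010-1(✓)  10100-(✓)  10101-(✓)  1011-1(✓)  10111-(✓)  11-011(✓)  11-111(✓)  110-11(✓)  111-01(✓)  111-11(✓)  1110-1(✓)  1111-0(✓)  1111-1(✓)  11110-(✓)  11111-(✓)
size-2^2 implicants → --1101(✓)  --1110(✓)  --1111(✓)  -0-001(✓)  -0-101(✓)  -00-01(✓)  -01-01(✓)  -01-10  -011-1(✓)  -0111-(✓)  -1-111  -11-11  -111-0(✓)  -111-1(✓)  -1110-(✓)  -1111-(✓)  0--101  0-11-1(✓)  0-111-(✓)  00--01(✓)  01--00  01-1-1  01-10-  0111--(✓)  1-1-01(✓)  1-1-11(✓)  1-10-1(✓)  1-11-1(✓)  1-111-(✓)  10--01(✓)  10-0-0  10-00-  100-0-  101--1(✓)  101-1-  1010--  11--11  111--1(✓)  1111--(✓)
size-2^3 implicants → --11-1  --111-  -0--01  -111--  1-1--1
Unchecked terms (primes): --11-1, --111-, -0--01, -01-10, -1-111, -10000, -11-11, -111--, 0--101, 00-110, 0000-1, 01--00, 01-1-1, 01-10-, 0100-0, 1-0000, 1-1--1, 10-0-0, 10-00-, 100-0-, 101-1-, 1010--, 11--11
Minterm coverage:
  m1 ⊆ -0--01,0000-1
  m3 ⊆ 0000-1 [E]
  m5 ⊆ -0--01,0--101
  m6 ⊆ 00-110 [E]
  m9 ⊆ -0--01 [E]
  m10 ⊆ -01-10 [E]
  m13 ⊆ --11-1,-0--01,0--101
  m15 ⊆ --11-1,--111-
  m16 ⊆ -10000,01--00,0100-0
  m18 ⊆ 0100-0 [E]
  m20 ⊆ 01--00,01-10-
  m21 ⊆ 0--101,01-1-1,01-10-
  m23 ⊆ -1-111,01-1-1
  m24 ⊆ 01--00 [E]
  m27 ⊆ -11-11 [E]
  m28 ⊆ -111--,01--00,01-10-
  m29 ⊆ --11-1,-111--,0--101,01-1-1,01-10-
  m30 ⊆ --111-,-111--
  m31 ⊆ --11-1,--111-,-1-111,-11-11,-111--,01-1-1
  m32 ⊆ 1-0000,10-0-0,10-00-,100-0-
  m33 ⊆ -0--01,10-00-,100-0-
  m34 ⊆ 10-0-0 [E]
  m36 ⊆ 100-0- [E]
  m40 ⊆ 10-0-0,10-00-,1010--
  m41 ⊆ -0--01,1-1--1,10-00-,1010--
  m42 ⊆ -01-10,10-0-0,101-1-,1010--
  m43 ⊆ 1-1--1,101-1-,1010--
  m45 ⊆ --11-1,-0--01,1-1--1
  m46 ⊆ --111-,-01-10,101-1-
  m47 ⊆ --11-1,--111-,1-1--1,101-1-
  m48 ⊆ -10000,1-0000
  m51 ⊆ 11--11 [E]
  m57 ⊆ 1-1--1 [E]
  m59 ⊆ -11-11,1-1--1,11--11
  m60 ⊆ -111-- [E]
  m61 ⊆ --11-1,-111--,1-1--1
  m62 ⊆ --111-,-111--
  m63 ⊆ --11-1,--111-,-1-111,-11-11,-111--,1-1--1,11--11
E = {-0--01, -01-10, -11-11, -111--, 00-110, 0000-1, 01--00, 0100-0, 1-1--1, 10-0-0, 100-0-, 11--11}
Petrick residual → --11-1, -10000, 01-1-1
Cover = cdf + b'e'f + b'cef' + bc'd'e'f' + bcef + bcd + a'b'def' + a'b'c'd'f + a'be'f' + a'bdf + a'bc'd'f' + acf + ab'd'f' + ab'c'e' + abef  |cover|=15

15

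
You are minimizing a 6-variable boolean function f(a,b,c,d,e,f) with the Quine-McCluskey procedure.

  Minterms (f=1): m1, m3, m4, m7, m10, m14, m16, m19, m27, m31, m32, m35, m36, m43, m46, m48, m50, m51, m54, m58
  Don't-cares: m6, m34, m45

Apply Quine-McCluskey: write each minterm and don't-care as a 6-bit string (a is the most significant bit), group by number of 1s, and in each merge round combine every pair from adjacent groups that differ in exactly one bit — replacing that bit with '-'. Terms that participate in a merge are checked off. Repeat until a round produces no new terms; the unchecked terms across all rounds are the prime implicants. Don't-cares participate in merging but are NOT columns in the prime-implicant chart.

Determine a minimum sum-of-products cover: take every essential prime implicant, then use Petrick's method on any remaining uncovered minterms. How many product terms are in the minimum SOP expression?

[col 0] 000001*, 000011*, 000100*, 000110*, 000111*, 001010*, 001110*, 010000*, 010011*, 011011*, 011111*, 100000*, 100010*, 100011*, 100100*, 101011*, 101101, 101110*, 110000*, 110010*, 110011*, 110110*, 111010*
[col 1] -00011*, -00100, -01110, -10000, -10011*, 0-0011*, 00-110, 000-11, 0000-1, 0001-0, 00011-, 001-10, 01-011, 011-11, 1-0000*, 1-0010*, 1-0011*, 10-011, 100-00, 1000-0*, 10001-*, 11-010, 110-10, 1100-0*, 11001-*
[col 2] --0011, 1-00-0, 1-001-
Prime implicants: --0011, -00100, -01110, -10000, 00-110, 000-11, 0000-1, 0001-0, 00011-, 001-10, 01-011, 011-11, 1-00-0, 1-001-, 10-011, 100-00, 101101, 11-010, 110-10
PI chart (minterm → PIs covering it):
  1 | 0000-1  (sole → essential)
  3 | --0011,000-11,0000-1
  4 | -00100,0001-0
  7 | 000-11,00011-
  10 | 001-10  (sole → essential)
  14 | -01110,00-110,001-10
  16 | -10000  (sole → essential)
  19 | --0011,01-011
  27 | 01-011,011-11
  31 | 011-11  (sole → essential)
  32 | 1-00-0,100-00
  35 | --0011,1-001-,10-011
  36 | -00100,100-00
  43 | 10-011  (sole → essential)
  46 | -01110  (sole → essential)
  48 | -10000,1-00-0
  50 | 1-00-0,1-001-,11-010,110-10
  51 | --0011,1-001-
  54 | 110-10  (sole → essential)
  58 | 11-010  (sole → essential)
Essential prime implicants: -01110, -10000, 0000-1, 001-10, 011-11, 10-011, 11-010, 110-10
Petrick residual → --0011, -00100, 000-11, 1-00-0
Minimum SOP uses 12 PIs: c'd'ef + b'c'de'f' + b'cdef' + bc'd'e'f' + a'b'c'ef + a'b'c'd'f + a'b'cef' + a'bcef + ac'd'f' + ab'd'ef + abd'ef' + abc'ef'

12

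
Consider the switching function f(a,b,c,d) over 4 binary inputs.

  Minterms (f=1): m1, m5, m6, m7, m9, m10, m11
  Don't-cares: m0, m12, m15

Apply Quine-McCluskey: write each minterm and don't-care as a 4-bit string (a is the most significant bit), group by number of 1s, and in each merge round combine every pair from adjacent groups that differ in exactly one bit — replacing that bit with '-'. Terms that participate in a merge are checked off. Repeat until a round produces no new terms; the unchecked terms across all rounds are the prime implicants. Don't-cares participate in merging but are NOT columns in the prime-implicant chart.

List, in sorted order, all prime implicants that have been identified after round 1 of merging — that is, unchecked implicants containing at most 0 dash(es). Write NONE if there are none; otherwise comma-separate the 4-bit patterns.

Round 0: 0000✓ 0001✓ 0101✓ 0110✓ 0111✓ 1001✓ 1010✓ 1011✓ 1100 1111✓
Round 1: -001 -111 0-01 000- 01-1 011- 1-11 10-1 101-
PIs = {-001, -111, 0-01, 000-, 01-1, 011-, 1-11, 10-1, 101-, 1100}

1100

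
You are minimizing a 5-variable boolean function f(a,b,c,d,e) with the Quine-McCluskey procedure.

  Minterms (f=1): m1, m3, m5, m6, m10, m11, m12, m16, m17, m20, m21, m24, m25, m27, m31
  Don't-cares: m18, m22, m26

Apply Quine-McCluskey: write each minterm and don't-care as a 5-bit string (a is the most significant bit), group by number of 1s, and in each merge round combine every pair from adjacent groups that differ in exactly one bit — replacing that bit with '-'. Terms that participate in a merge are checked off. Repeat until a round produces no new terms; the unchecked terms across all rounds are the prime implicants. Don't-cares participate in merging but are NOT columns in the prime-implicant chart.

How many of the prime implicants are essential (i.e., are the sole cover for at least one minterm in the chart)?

5

size-2^0 implicants → 00001(✓)  00011(✓)  00101(✓)  00110(✓)  01010(✓)  01011(✓)  01100  10000(✓)  10001(✓)  10010(✓)  10100(✓)  10101(✓)  10110(✓)  11000(✓)  11001(✓)  11010(✓)  11011(✓)  11111(✓)
size-2^1 implicants → -0001(✓)  -0101(✓)  -0110  -1010(✓)  -1011(✓)  0-011  00-01(✓)  000-1  0101-(✓)  1-000(✓)  1-001(✓)  1-010(✓)  10-00(✓)  10-01(✓)  10-10(✓)  100-0(✓)  1000-(✓)  101-0(✓)  1010-(✓)  11-11  110-0(✓)  110-1(✓)  1100-(✓)  1101-(✓)
size-2^2 implicants → -0-01  -101-  1-0-0  1-00-  10--0  10-0-  110--
Unchecked terms (primes): -0-01, -0110, -101-, 0-011, 000-1, 01100, 1-0-0, 1-00-, 10--0, 10-0-, 11-11, 110--
Minterm coverage:
  m1 ⊆ -0-01,000-1
  m3 ⊆ 0-011,000-1
  m5 ⊆ -0-01 [E]
  m6 ⊆ -0110 [E]
  m10 ⊆ -101- [E]
  m11 ⊆ -101-,0-011
  m12 ⊆ 01100 [E]
  m16 ⊆ 1-0-0,1-00-,10--0,10-0-
  m17 ⊆ -0-01,1-00-,10-0-
  m20 ⊆ 10--0,10-0-
  m21 ⊆ -0-01,10-0-
  m24 ⊆ 1-0-0,1-00-,110--
  m25 ⊆ 1-00-,110--
  m27 ⊆ -101-,11-11,110--
  m31 ⊆ 11-11 [E]
E = {-0-01, -0110, -101-, 01100, 11-11}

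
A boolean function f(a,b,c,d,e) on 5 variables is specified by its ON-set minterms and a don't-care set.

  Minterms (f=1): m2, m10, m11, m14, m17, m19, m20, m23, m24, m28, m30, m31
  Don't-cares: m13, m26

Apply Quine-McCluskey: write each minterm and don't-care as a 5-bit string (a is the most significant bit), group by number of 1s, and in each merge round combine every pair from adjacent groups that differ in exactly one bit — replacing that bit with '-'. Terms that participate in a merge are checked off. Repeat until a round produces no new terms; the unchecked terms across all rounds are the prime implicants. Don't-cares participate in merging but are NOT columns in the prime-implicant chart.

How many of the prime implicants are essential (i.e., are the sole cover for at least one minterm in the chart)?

6

Round 0: 00010✓ 01010✓ 01011✓ 01101 01110✓ 10001✓ 10011✓ 10100✓ 10111✓ 11000✓ 11010✓ 11100✓ 11110✓ 11111✓
Round 1: -1010✓ -1110✓ 0-010 01-10✓ 0101- 1-100 1-111 10-11 100-1 11-00✓ 11-10✓ 110-0✓ 111-0✓ 1111-
Round 2: -1-10 11--0
PIs = {-1-10, 0-010, 0101-, 01101, 1-100, 1-111, 10-11, 100-1, 11--0, 1111-}
Coverage chart:
  m2: 0-010 ←essential
  m10: -1-10,0-010,0101-
  m11: 0101- ←essential
  m14: -1-10 ←essential
  m17: 100-1 ←essential
  m19: 10-11,100-1
  m20: 1-100 ←essential
  m23: 1-111,10-11
  m24: 11--0 ←essential
  m28: 1-100,11--0
  m30: -1-10,11--0,1111-
  m31: 1-111,1111-
Essential: -1-10, 0-010, 0101-, 1-100, 100-1, 11--0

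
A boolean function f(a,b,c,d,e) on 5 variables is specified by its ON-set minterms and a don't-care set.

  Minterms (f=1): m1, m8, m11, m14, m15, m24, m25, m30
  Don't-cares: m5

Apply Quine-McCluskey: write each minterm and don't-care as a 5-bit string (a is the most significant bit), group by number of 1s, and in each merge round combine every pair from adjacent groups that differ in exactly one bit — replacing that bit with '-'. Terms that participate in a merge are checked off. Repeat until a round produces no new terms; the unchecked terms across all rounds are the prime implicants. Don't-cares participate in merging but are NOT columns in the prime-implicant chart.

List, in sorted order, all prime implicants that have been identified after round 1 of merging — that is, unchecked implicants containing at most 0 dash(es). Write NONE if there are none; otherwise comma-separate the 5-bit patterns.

NONE

size-2^0 implicants → 00001(✓)  00101(✓)  01000(✓)  01011(✓)  01110(✓)  01111(✓)  11000(✓)  11001(✓)  11110(✓)
size-2^1 implicants → -1000  -1110  00-01  01-11  0111-  1100-
Unchecked terms (primes): -1000, -1110, 00-01, 01-11, 0111-, 1100-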